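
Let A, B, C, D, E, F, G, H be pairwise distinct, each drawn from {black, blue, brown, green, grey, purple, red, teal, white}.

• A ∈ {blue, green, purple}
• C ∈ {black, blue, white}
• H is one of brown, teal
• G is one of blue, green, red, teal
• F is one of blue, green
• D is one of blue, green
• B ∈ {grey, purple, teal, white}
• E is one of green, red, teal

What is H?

brown

D and F share exactly the 2 values {blue, green}; by pigeonhole those values go to them, so strike blue, green from A, C, E, G.
A must be purple (only option left). Remove purple from B.
E and G share exactly the 2 values {red, teal}; by pigeonhole those values go to them, so strike red, teal from B, H.
So H = brown.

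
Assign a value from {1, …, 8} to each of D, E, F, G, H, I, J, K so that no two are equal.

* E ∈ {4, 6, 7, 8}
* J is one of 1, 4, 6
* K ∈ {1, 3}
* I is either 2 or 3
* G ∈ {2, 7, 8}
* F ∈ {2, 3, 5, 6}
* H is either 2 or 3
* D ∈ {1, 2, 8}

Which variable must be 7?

G

The 8 variables draw from only 8 values {1, 2, 3, 4, 5, 6, 7, 8}, so each is used; only F can be 5, hence F = 5.
H and I share exactly the 2 values {2, 3}; by pigeonhole those values go to them, so strike 2, 3 from D, G, K.
K has just one choice, so K = 1. Remove 1 from D, J.
D must be 8 (only option left). Eliminate 8 elsewhere: E, G.
So 7 goes to G.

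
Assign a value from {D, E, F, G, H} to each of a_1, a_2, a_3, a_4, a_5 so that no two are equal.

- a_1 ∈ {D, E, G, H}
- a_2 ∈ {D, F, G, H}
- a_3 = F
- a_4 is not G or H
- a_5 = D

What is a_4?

a_3's domain is down to {F}, so a_3 = F. Remove F from a_2, a_4.
a_5 must be D (only option left). Remove D from a_1, a_2, a_4.
So a_4 = E.

E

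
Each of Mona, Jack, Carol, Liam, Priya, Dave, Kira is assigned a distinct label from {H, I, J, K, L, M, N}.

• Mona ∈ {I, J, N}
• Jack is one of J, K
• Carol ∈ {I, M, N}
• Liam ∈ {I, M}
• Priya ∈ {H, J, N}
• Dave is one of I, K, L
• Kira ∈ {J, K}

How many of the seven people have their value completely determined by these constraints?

The 7 variables together cover exactly {H, I, J, K, L, M, N} — 7 values for 7 variables — and H appears only in Priya's list, so Priya = H.
Among the 6 still-open variables, L fits only Dave (and all 6 values in {I, J, K, L, M, N} must be used), so Dave = L.
Jack and Kira share exactly the 2 values {J, K}; by pigeonhole those values go to them, so strike J, K from Mona.
Determined: Priya=H, Dave=L. The other people each still have more than one consistent value. That makes 2.

2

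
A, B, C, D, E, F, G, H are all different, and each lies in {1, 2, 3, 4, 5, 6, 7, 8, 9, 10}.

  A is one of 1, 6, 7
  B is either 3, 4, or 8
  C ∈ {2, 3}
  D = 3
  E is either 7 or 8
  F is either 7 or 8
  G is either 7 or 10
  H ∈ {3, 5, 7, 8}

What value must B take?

4

D has just one choice, so D = 3. Eliminate 3 elsewhere: B, C, H.
C's domain is down to {2}, so C = 2.
The 2 variables E and F are confined to {7, 8}, which locks those values in; drop them from A, B, G, H.
So B = 4.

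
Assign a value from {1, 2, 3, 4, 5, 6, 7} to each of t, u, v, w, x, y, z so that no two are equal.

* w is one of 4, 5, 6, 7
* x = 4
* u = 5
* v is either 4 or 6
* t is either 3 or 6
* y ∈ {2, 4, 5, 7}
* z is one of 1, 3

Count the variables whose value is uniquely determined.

7

u must be 5 (only option left). Eliminate 5 elsewhere: w, y.
x's domain is down to {4}, so x = 4. Eliminate 4 elsewhere: v, w, y.
v must be 6 (only option left). Remove 6 from t, w.
w must be 7 (only option left). Eliminate 7 elsewhere: y.
That leaves y = 2.
t must be 3 (only option left). Remove 3 from z.
That leaves z = 1.
Every variable is fixed: t=3, u=5, v=6, w=7, x=4, y=2, z=1. That makes 7.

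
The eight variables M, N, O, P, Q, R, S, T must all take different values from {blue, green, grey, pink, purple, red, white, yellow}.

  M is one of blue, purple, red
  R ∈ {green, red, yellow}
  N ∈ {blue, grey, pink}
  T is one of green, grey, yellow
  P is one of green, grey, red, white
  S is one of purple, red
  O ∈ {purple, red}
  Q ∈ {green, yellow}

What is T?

grey

The 8 variables draw from only 8 values {blue, green, grey, pink, purple, red, white, yellow}, so each is used; only N can be pink, hence N = pink.
The 7 still-open variables draw from only 7 values {blue, green, grey, purple, red, white, yellow}, so each is used; only M can be blue, hence M = blue.
The 6 still-open variables together cover exactly {green, grey, purple, red, white, yellow} — 6 values for 6 variables — and white appears only in P's list, so P = white.
The 5 still-open variables together cover exactly {green, grey, purple, red, yellow} — 5 values for 5 variables — and grey appears only in T's list, so T = grey.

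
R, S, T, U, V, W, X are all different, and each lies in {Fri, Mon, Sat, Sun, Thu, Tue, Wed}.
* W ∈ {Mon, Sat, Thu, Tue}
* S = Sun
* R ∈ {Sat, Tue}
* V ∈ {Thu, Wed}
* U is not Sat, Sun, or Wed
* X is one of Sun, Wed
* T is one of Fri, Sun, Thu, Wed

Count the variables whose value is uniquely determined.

4

S must be Sun (only option left). So T, X can't be Sun.
That leaves X = Wed. Eliminate Wed elsewhere: T, V.
V's domain is down to {Thu}, so V = Thu. So T, U, W can't be Thu.
T must be Fri (only option left). So U can't be Fri.
Determined: S=Sun, T=Fri, V=Thu, X=Wed. The other variables each still have more than one consistent value. That makes 4.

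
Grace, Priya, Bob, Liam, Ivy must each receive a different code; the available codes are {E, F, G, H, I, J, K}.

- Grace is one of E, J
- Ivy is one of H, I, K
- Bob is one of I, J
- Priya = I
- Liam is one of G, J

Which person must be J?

Bob

Priya has just one choice, so Priya = I. Remove I from Bob, Ivy.
So J goes to Bob.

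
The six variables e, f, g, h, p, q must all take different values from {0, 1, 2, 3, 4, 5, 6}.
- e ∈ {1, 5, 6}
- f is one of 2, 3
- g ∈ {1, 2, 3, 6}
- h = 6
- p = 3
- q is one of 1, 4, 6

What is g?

h must be 6 (only option left). Remove 6 from e, g, q.
That leaves p = 3. Remove 3 from f, g.
That leaves f = 2. So g can't be 2.
So g = 1.

1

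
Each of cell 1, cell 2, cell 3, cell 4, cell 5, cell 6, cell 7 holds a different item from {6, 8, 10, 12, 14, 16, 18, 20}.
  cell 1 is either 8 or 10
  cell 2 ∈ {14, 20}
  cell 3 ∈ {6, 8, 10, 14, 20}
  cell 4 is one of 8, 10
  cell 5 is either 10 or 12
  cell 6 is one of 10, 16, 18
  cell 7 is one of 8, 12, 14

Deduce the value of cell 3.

cell 1 and cell 4 share exactly the 2 values {8, 10}; by pigeonhole those values go to them, so strike 8, 10 from cell 3, cell 5, cell 6, cell 7.
cell 5 must be 12 (only option left). So cell 7 can't be 12.
cell 7 must be 14 (only option left). So cell 2, cell 3 can't be 14.
cell 2's domain is down to {20}, so cell 2 = 20. Eliminate 20 elsewhere: cell 3.
So cell 3 = 6.

6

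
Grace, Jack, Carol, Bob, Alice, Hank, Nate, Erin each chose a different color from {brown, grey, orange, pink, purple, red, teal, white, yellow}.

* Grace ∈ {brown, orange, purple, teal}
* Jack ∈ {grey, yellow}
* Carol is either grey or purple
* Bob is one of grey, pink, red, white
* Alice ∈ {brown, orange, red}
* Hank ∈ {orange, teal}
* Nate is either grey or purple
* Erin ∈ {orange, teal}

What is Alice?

Carol and Nate share exactly the 2 values {grey, purple}; by pigeonhole those values go to them, so strike grey, purple from Grace, Jack, Bob.
Jack's domain is down to {yellow}, so Jack = yellow.
Hank and Erin between them cover only {orange, teal} — a naked pair. Remove those values from Grace, Alice.
Grace must be brown (only option left). Remove brown from Alice.
So Alice = red.

red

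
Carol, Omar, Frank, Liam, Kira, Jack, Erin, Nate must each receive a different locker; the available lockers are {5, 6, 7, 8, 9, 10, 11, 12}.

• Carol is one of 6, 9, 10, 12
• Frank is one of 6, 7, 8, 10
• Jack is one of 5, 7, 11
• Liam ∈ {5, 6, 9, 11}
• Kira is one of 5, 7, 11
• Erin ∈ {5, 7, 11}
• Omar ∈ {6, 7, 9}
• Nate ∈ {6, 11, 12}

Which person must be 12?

Among the 8 variables, 8 fits only Frank (and all 8 values in {5, 6, 7, 8, 9, 10, 11, 12} must be used), so Frank = 8.
Among the 7 still-open variables, 10 fits only Carol (and all 7 values in {5, 6, 7, 9, 10, 11, 12} must be used), so Carol = 10.
The 6 still-open variables draw from only 6 values {5, 6, 7, 9, 11, 12}, so each is used; only Nate can be 12, hence Nate = 12.

Nate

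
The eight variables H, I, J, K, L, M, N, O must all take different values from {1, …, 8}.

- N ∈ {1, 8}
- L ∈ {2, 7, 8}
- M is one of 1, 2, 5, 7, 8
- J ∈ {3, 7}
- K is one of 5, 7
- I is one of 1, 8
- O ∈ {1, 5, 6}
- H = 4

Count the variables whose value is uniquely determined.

3

H must be 4 (only option left).
The 7 still-open variables draw from only 7 values {1, 2, 3, 5, 6, 7, 8}, so each is used; only J can be 3, hence J = 3.
The 6 still-open variables draw from only 6 values {1, 2, 5, 6, 7, 8}, so each is used; only O can be 6, hence O = 6.
The 2 variables I and N are confined to {1, 8}, which locks those values in; drop them from L, M.
Determined: H=4, J=3, O=6. The other variables each still have more than one consistent value. That makes 3.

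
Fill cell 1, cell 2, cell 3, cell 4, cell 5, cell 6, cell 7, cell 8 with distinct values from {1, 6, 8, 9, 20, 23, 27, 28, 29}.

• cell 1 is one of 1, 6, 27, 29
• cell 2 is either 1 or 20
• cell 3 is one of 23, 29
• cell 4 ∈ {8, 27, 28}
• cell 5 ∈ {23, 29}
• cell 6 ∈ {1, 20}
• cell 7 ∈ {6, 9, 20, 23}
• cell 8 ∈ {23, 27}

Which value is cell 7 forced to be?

cell 2 and cell 6 between them cover only {1, 20} — a naked pair. Remove those values from cell 1, cell 7.
cell 3 and cell 5 share exactly the 2 values {23, 29}; by pigeonhole those values go to them, so strike 23, 29 from cell 1, cell 7, cell 8.
cell 8 must be 27 (only option left). So cell 1, cell 4 can't be 27.
cell 1's domain is down to {6}, so cell 1 = 6. Remove 6 from cell 7.
So cell 7 = 9.

9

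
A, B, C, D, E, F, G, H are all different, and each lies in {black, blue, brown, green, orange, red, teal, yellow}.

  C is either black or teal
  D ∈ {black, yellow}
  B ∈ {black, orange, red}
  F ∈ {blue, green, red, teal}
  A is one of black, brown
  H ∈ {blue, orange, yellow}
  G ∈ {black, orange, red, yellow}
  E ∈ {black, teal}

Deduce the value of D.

The 8 variables draw from only 8 values {black, blue, brown, green, orange, red, teal, yellow}, so each is used; only A can be brown, hence A = brown.
Among the 7 still-open variables, green fits only F (and all 7 values in {black, blue, green, orange, red, teal, yellow} must be used), so F = green.
Among the 6 still-open variables, blue fits only H (and all 6 values in {black, blue, orange, red, teal, yellow} must be used), so H = blue.
The 2 variables C and E are confined to {black, teal}, which locks those values in; drop them from B, D, G.
So D = yellow.

yellow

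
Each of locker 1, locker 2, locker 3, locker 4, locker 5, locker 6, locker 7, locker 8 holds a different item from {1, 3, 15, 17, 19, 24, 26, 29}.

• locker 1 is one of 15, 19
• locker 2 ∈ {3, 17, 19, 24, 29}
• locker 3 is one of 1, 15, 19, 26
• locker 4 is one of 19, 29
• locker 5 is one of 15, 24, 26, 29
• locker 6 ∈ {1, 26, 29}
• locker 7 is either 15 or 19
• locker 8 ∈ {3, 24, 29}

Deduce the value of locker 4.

The 8 variables together cover exactly {1, 3, 15, 17, 19, 24, 26, 29} — 8 values for 8 variables — and 17 appears only in locker 2's list, so locker 2 = 17.
The 7 still-open variables together cover exactly {1, 3, 15, 19, 24, 26, 29} — 7 values for 7 variables — and 3 appears only in locker 8's list, so locker 8 = 3.
Among the 6 still-open variables, 24 fits only locker 5 (and all 6 values in {1, 15, 19, 24, 26, 29} must be used), so locker 5 = 24.
locker 1 and locker 7 share exactly the 2 values {15, 19}; by pigeonhole those values go to them, so strike 15, 19 from locker 3, locker 4.
So locker 4 = 29.

29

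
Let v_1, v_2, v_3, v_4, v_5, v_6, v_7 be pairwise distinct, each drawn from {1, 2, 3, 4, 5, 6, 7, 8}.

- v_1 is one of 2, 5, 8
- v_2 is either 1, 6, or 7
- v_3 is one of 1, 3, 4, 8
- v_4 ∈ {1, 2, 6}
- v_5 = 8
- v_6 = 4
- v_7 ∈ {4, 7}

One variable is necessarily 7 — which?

v_7

v_5 has just one choice, so v_5 = 8. Eliminate 8 elsewhere: v_1, v_3.
v_6 must be 4 (only option left). Remove 4 from v_3, v_7.
So 7 goes to v_7.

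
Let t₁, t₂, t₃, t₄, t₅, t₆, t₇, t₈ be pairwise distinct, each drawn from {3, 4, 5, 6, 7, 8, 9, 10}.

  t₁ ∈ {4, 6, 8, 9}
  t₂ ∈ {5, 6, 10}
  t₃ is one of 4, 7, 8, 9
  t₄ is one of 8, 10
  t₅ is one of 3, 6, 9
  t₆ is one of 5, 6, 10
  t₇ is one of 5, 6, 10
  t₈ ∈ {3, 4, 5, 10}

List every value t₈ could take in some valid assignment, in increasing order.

The 8 variables draw from only 8 values {3, 4, 5, 6, 7, 8, 9, 10}, so each is used; only t₃ can be 7, hence t₃ = 7.
t₂, t₆, t₇ share exactly the 3 values {5, 6, 10}; by pigeonhole those values go to them, so strike 5, 6, 10 from t₁, t₄, t₅, t₈.
That leaves t₄ = 8. Strike 8 from t₁.
No further eliminations apply; t₈ can still be any of 3, 4.

3, 4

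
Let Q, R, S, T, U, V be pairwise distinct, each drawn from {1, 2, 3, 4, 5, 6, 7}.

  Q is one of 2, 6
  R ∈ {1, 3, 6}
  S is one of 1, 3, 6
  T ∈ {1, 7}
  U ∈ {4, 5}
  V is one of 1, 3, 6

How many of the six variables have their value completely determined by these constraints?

R, S, V share exactly the 3 values {1, 3, 6}; by pigeonhole those values go to them, so strike 1, 3, 6 from Q, T.
That leaves Q = 2.
T has just one choice, so T = 7.
Determined: Q=2, T=7. The other variables each still have more than one consistent value. That makes 2.

2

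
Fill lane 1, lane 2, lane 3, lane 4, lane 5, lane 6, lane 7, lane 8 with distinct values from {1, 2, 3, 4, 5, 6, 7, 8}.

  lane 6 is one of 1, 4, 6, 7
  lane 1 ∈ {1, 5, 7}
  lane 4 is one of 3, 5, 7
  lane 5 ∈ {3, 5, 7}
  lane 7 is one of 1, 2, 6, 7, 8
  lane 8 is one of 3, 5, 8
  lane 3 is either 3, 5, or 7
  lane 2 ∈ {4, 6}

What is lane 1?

The 8 variables together cover exactly {1, 2, 3, 4, 5, 6, 7, 8} — 8 values for 8 variables — and 2 appears only in lane 7's list, so lane 7 = 2.
The 7 still-open variables together cover exactly {1, 3, 4, 5, 6, 7, 8} — 7 values for 7 variables — and 8 appears only in lane 8's list, so lane 8 = 8.
lane 3, lane 4, lane 5 between them cover only {3, 5, 7} — a naked triple. Remove those values from lane 1, lane 6.
So lane 1 = 1.

1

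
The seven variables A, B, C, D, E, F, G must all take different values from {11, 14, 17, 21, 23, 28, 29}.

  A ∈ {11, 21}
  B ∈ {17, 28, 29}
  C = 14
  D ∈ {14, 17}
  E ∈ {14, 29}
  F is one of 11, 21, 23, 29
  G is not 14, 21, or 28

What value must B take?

C's domain is down to {14}, so C = 14. So D, E can't be 14.
D's domain is down to {17}, so D = 17. Eliminate 17 elsewhere: B, G.
E has just one choice, so E = 29. So B, F, G can't be 29.
So B = 28.

28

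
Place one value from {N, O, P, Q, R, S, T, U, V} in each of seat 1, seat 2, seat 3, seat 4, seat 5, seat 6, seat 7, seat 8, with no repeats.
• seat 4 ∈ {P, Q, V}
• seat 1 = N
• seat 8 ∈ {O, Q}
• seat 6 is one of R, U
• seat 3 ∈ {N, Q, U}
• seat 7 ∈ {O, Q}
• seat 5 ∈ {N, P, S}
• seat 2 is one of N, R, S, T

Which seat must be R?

seat 6

seat 1's domain is down to {N}, so seat 1 = N. Remove N from seat 2, seat 3, seat 5.
seat 7 and seat 8 share exactly the 2 values {O, Q}; by pigeonhole those values go to them, so strike O, Q from seat 3, seat 4.
That leaves seat 3 = U. Eliminate U elsewhere: seat 6.
So R goes to seat 6.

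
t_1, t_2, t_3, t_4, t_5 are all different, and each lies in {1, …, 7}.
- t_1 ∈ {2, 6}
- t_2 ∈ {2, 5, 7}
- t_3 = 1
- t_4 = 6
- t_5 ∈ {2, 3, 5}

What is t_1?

t_3 has just one choice, so t_3 = 1.
That leaves t_4 = 6. Strike 6 from t_1.
So t_1 = 2.

2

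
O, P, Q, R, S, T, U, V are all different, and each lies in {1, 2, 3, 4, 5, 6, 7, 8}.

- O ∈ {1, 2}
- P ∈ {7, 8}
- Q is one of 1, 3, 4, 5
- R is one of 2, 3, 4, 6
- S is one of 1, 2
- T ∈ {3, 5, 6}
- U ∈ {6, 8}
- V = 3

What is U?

V has just one choice, so V = 3. Eliminate 3 elsewhere: Q, R, T.
The 7 still-open variables together cover exactly {1, 2, 4, 5, 6, 7, 8} — 7 values for 7 variables — and 7 appears only in P's list, so P = 7.
The 6 still-open variables draw from only 6 values {1, 2, 4, 5, 6, 8}, so each is used; only U can be 8, hence U = 8.

8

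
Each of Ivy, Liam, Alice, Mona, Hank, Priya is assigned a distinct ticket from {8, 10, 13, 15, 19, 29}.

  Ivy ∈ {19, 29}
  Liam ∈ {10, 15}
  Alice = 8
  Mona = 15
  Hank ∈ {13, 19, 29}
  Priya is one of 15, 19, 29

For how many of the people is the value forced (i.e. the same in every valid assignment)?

Alice's domain is down to {8}, so Alice = 8.
Mona's domain is down to {15}, so Mona = 15. Remove 15 from Liam, Priya.
Liam has just one choice, so Liam = 10.
The 3 still-open variables together cover exactly {13, 19, 29} — 3 values for 3 variables — and 13 appears only in Hank's list, so Hank = 13.
Determined: Liam=10, Alice=8, Mona=15, Hank=13. The other people each still have more than one consistent value. That makes 4.

4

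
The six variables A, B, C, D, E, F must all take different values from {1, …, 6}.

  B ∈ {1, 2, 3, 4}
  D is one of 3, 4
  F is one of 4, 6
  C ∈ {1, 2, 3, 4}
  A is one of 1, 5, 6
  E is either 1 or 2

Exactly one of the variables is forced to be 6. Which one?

The 6 variables together cover exactly {1, 2, 3, 4, 5, 6} — 6 values for 6 variables — and 5 appears only in A's list, so A = 5.
The 5 still-open variables together cover exactly {1, 2, 3, 4, 6} — 5 values for 5 variables — and 6 appears only in F's list, so F = 6.

F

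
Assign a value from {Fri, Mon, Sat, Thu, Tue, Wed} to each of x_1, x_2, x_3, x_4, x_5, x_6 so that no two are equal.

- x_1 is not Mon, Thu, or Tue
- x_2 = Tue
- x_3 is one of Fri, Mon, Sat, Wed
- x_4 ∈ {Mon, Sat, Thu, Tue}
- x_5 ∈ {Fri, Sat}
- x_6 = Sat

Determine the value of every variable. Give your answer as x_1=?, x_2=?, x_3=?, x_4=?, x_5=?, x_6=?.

x_1=Wed, x_2=Tue, x_3=Mon, x_4=Thu, x_5=Fri, x_6=Sat

x_2 has just one choice, so x_2 = Tue. So x_4 can't be Tue.
x_6 has just one choice, so x_6 = Sat. Strike Sat from x_1, x_3, x_4, x_5.
x_5 must be Fri (only option left). Eliminate Fri elsewhere: x_1, x_3.
That leaves x_1 = Wed. Remove Wed from x_3.
That leaves x_3 = Mon. So x_4 can't be Mon.
x_4 must be Thu (only option left).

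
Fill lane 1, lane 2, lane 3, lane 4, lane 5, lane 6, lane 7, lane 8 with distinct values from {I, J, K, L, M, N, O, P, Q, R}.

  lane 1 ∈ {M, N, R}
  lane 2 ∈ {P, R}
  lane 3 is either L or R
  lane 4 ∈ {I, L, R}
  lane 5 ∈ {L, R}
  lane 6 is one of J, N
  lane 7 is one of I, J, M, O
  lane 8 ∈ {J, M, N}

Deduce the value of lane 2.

Among the 8 variables, O fits only lane 7 (and all 8 values in {I, J, L, M, N, O, P, R} must be used), so lane 7 = O.
Among the 7 still-open variables, I fits only lane 4 (and all 7 values in {I, J, L, M, N, P, R} must be used), so lane 4 = I.
The 6 still-open variables together cover exactly {J, L, M, N, P, R} — 6 values for 6 variables — and P appears only in lane 2's list, so lane 2 = P.

P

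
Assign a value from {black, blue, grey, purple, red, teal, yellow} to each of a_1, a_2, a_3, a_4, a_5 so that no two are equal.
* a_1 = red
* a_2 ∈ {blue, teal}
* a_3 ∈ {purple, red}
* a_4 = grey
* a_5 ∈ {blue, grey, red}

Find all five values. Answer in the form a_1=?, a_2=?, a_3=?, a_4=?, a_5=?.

a_1's domain is down to {red}, so a_1 = red. So a_3, a_5 can't be red.
a_3 has just one choice, so a_3 = purple.
a_4 must be grey (only option left). Remove grey from a_5.
a_5 must be blue (only option left). Strike blue from a_2.
a_2 must be teal (only option left).

a_1=red, a_2=teal, a_3=purple, a_4=grey, a_5=blue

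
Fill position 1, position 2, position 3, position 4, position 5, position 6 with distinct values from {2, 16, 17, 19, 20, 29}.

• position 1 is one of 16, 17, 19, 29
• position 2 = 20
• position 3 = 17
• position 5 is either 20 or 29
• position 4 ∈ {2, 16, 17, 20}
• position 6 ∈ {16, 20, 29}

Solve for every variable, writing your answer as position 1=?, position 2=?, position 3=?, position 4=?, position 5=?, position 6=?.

position 1=19, position 2=20, position 3=17, position 4=2, position 5=29, position 6=16

position 2's domain is down to {20}, so position 2 = 20. Strike 20 from position 4, position 5, position 6.
position 3 must be 17 (only option left). Remove 17 from position 1, position 4.
That leaves position 5 = 29. Strike 29 from position 1, position 6.
position 6 must be 16 (only option left). So position 1, position 4 can't be 16.
position 1's domain is down to {19}, so position 1 = 19.
position 4 has just one choice, so position 4 = 2.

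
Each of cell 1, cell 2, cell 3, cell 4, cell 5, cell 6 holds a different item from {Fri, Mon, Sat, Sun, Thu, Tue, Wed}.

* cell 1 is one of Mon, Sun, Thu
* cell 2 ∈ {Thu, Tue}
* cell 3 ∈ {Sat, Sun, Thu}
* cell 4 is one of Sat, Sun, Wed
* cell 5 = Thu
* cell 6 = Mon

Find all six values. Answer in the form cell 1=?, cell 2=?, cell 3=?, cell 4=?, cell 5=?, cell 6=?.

cell 1=Sun, cell 2=Tue, cell 3=Sat, cell 4=Wed, cell 5=Thu, cell 6=Mon

cell 5 has just one choice, so cell 5 = Thu. Remove Thu from cell 1, cell 2, cell 3.
That leaves cell 6 = Mon. Remove Mon from cell 1.
cell 1's domain is down to {Sun}, so cell 1 = Sun. So cell 3, cell 4 can't be Sun.
cell 2 must be Tue (only option left).
cell 3 has just one choice, so cell 3 = Sat. Eliminate Sat elsewhere: cell 4.
That leaves cell 4 = Wed.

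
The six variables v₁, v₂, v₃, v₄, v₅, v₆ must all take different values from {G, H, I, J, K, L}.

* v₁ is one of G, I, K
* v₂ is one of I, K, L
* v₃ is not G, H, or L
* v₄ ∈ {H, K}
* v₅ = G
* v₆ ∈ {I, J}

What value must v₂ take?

L

v₅ must be G (only option left). So v₁ can't be G.
The 5 still-open variables together cover exactly {H, I, J, K, L} — 5 values for 5 variables — and H appears only in v₄'s list, so v₄ = H.
The 4 still-open variables draw from only 4 values {I, J, K, L}, so each is used; only v₂ can be L, hence v₂ = L.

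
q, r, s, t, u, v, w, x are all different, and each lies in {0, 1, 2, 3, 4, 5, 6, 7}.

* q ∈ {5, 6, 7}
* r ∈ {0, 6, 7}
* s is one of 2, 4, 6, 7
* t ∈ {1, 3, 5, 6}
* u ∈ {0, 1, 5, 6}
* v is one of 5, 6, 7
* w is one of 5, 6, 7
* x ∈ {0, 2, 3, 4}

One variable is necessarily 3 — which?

t

q, v, w between them cover only {5, 6, 7} — a naked triple. Remove those values from r, s, t, u.
r must be 0 (only option left). Eliminate 0 elsewhere: u, x.
u must be 1 (only option left). Remove 1 from t.
So 3 goes to t.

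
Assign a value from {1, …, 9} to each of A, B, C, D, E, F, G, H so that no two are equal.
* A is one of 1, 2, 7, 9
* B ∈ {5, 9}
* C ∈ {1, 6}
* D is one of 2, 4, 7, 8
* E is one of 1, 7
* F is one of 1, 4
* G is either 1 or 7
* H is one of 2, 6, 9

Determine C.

The 8 variables together cover exactly {1, 2, 4, 5, 6, 7, 8, 9} — 8 values for 8 variables — and 5 appears only in B's list, so B = 5.
The 7 still-open variables draw from only 7 values {1, 2, 4, 6, 7, 8, 9}, so each is used; only D can be 8, hence D = 8.
The 6 still-open variables draw from only 6 values {1, 2, 4, 6, 7, 9}, so each is used; only F can be 4, hence F = 4.
E and G share exactly the 2 values {1, 7}; by pigeonhole those values go to them, so strike 1, 7 from A, C.
So C = 6.

6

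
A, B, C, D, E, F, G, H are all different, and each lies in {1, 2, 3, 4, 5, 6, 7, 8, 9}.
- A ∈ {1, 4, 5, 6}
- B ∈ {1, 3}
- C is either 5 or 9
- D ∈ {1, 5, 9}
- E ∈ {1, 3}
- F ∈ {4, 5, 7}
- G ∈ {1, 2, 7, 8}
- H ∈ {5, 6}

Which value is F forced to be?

7

B and E share exactly the 2 values {1, 3}; by pigeonhole those values go to them, so strike 1, 3 from A, D, G.
C and D share exactly the 2 values {5, 9}; by pigeonhole those values go to them, so strike 5, 9 from A, F, H.
H must be 6 (only option left). Remove 6 from A.
That leaves A = 4. Eliminate 4 elsewhere: F.
So F = 7.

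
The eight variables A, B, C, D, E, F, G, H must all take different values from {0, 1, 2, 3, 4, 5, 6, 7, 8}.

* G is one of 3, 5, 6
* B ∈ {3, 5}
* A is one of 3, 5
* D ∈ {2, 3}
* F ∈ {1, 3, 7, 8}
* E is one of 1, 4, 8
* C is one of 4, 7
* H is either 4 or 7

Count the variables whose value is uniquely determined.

2

The 8 variables draw from only 8 values {1, 2, 3, 4, 5, 6, 7, 8}, so each is used; only D can be 2, hence D = 2.
The 7 still-open variables draw from only 7 values {1, 3, 4, 5, 6, 7, 8}, so each is used; only G can be 6, hence G = 6.
A and B between them cover only {3, 5} — a naked pair. Remove those values from F.
C and H between them cover only {4, 7} — a naked pair. Remove those values from E, F.
Determined: D=2, G=6. The other variables each still have more than one consistent value. That makes 2.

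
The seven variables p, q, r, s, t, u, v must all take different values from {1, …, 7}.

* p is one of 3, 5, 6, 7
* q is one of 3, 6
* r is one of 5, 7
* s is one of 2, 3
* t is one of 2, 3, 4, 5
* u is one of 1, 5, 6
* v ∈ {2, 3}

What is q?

The 7 variables draw from only 7 values {1, 2, 3, 4, 5, 6, 7}, so each is used; only u can be 1, hence u = 1.
Among the 6 still-open variables, 4 fits only t (and all 6 values in {2, 3, 4, 5, 6, 7} must be used), so t = 4.
s and v share exactly the 2 values {2, 3}; by pigeonhole those values go to them, so strike 2, 3 from p, q.
So q = 6.

6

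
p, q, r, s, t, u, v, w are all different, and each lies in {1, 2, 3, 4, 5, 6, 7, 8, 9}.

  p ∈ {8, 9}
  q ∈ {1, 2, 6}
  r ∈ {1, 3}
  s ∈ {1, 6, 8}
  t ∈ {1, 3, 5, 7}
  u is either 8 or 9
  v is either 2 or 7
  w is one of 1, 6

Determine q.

The 8 variables draw from only 8 values {1, 2, 3, 5, 6, 7, 8, 9}, so each is used; only t can be 5, hence t = 5.
The 7 still-open variables draw from only 7 values {1, 2, 3, 6, 7, 8, 9}, so each is used; only r can be 3, hence r = 3.
The 6 still-open variables draw from only 6 values {1, 2, 6, 7, 8, 9}, so each is used; only v can be 7, hence v = 7.
The 5 still-open variables draw from only 5 values {1, 2, 6, 8, 9}, so each is used; only q can be 2, hence q = 2.

2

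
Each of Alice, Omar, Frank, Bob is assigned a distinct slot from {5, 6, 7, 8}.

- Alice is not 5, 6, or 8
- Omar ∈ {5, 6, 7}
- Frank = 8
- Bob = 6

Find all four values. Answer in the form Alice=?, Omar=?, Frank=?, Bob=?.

Alice has just one choice, so Alice = 7. Eliminate 7 elsewhere: Omar.
Frank has just one choice, so Frank = 8.
Bob's domain is down to {6}, so Bob = 6. Strike 6 from Omar.
Omar must be 5 (only option left).

Alice=7, Omar=5, Frank=8, Bob=6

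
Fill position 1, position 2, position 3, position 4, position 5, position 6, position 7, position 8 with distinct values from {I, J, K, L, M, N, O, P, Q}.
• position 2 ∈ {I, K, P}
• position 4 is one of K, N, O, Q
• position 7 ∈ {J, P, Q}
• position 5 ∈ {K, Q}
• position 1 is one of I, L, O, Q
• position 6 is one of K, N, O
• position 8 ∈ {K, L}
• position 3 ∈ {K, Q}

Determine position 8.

Among the 8 variables, J fits only position 7 (and all 8 values in {I, J, K, L, N, O, P, Q} must be used), so position 7 = J.
Among the 7 still-open variables, P fits only position 2 (and all 7 values in {I, K, L, N, O, P, Q} must be used), so position 2 = P.
Among the 6 still-open variables, I fits only position 1 (and all 6 values in {I, K, L, N, O, Q} must be used), so position 1 = I.
Among the 5 still-open variables, L fits only position 8 (and all 5 values in {K, L, N, O, Q} must be used), so position 8 = L.

L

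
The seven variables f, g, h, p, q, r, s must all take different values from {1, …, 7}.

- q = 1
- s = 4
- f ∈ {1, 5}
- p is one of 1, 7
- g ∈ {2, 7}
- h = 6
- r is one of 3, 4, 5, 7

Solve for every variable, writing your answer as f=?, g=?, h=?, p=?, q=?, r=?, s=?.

h's domain is down to {6}, so h = 6.
q must be 1 (only option left). Eliminate 1 elsewhere: f, p.
s has just one choice, so s = 4. So r can't be 4.
f's domain is down to {5}, so f = 5. Remove 5 from r.
p's domain is down to {7}, so p = 7. Strike 7 from g, r.
r's domain is down to {3}, so r = 3.
That leaves g = 2.

f=5, g=2, h=6, p=7, q=1, r=3, s=4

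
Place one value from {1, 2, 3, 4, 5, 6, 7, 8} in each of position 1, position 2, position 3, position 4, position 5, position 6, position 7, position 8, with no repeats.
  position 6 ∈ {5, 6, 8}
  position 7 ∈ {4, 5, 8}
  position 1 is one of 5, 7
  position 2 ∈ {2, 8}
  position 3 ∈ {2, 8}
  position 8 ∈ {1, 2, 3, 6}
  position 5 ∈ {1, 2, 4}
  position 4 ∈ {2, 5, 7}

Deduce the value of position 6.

6

The 8 variables together cover exactly {1, 2, 3, 4, 5, 6, 7, 8} — 8 values for 8 variables — and 3 appears only in position 8's list, so position 8 = 3.
Among the 7 still-open variables, 1 fits only position 5 (and all 7 values in {1, 2, 4, 5, 6, 7, 8} must be used), so position 5 = 1.
The 6 still-open variables together cover exactly {2, 4, 5, 6, 7, 8} — 6 values for 6 variables — and 4 appears only in position 7's list, so position 7 = 4.
Among the 5 still-open variables, 6 fits only position 6 (and all 5 values in {2, 5, 6, 7, 8} must be used), so position 6 = 6.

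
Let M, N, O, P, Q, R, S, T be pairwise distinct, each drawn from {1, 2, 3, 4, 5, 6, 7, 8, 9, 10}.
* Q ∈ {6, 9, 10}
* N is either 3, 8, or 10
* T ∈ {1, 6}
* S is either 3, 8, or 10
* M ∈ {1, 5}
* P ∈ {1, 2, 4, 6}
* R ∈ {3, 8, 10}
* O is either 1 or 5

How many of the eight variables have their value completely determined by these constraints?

The 2 variables M and O are confined to {1, 5}, which locks those values in; drop them from P, T.
That leaves T = 6. Strike 6 from P, Q.
N, R, S share exactly the 3 values {3, 8, 10}; by pigeonhole those values go to them, so strike 3, 8, 10 from Q.
Q must be 9 (only option left).
Determined: Q=9, T=6. The other variables each still have more than one consistent value. That makes 2.

2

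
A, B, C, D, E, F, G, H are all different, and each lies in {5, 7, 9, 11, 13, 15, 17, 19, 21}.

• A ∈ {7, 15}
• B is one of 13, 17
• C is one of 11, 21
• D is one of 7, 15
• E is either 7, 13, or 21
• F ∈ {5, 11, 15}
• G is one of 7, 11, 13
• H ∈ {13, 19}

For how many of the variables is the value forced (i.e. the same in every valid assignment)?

3

The 8 variables draw from only 8 values {5, 7, 11, 13, 15, 17, 19, 21}, so each is used; only F can be 5, hence F = 5.
The 7 still-open variables together cover exactly {7, 11, 13, 15, 17, 19, 21} — 7 values for 7 variables — and 17 appears only in B's list, so B = 17.
The 6 still-open variables together cover exactly {7, 11, 13, 15, 19, 21} — 6 values for 6 variables — and 19 appears only in H's list, so H = 19.
The 2 variables A and D are confined to {7, 15}, which locks those values in; drop them from E, G.
Determined: B=17, F=5, H=19. The other variables each still have more than one consistent value. That makes 3.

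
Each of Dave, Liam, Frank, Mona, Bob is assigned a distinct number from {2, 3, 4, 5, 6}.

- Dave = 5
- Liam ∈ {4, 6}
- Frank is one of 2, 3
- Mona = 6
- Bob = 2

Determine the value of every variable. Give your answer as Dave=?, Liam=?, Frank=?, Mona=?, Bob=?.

Dave=5, Liam=4, Frank=3, Mona=6, Bob=2

Dave must be 5 (only option left).
Mona must be 6 (only option left). Strike 6 from Liam.
That leaves Bob = 2. Remove 2 from Frank.
Liam must be 4 (only option left).
Frank has just one choice, so Frank = 3.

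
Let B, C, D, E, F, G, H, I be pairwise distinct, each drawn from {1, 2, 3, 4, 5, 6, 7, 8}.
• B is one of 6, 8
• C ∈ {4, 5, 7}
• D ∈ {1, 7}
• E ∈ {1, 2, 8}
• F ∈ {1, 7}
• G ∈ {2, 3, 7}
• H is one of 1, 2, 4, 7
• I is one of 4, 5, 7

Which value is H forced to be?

The 8 variables together cover exactly {1, 2, 3, 4, 5, 6, 7, 8} — 8 values for 8 variables — and 3 appears only in G's list, so G = 3.
The 7 still-open variables together cover exactly {1, 2, 4, 5, 6, 7, 8} — 7 values for 7 variables — and 6 appears only in B's list, so B = 6.
The 6 still-open variables draw from only 6 values {1, 2, 4, 5, 7, 8}, so each is used; only E can be 8, hence E = 8.
Among the 5 still-open variables, 2 fits only H (and all 5 values in {1, 2, 4, 5, 7} must be used), so H = 2.

2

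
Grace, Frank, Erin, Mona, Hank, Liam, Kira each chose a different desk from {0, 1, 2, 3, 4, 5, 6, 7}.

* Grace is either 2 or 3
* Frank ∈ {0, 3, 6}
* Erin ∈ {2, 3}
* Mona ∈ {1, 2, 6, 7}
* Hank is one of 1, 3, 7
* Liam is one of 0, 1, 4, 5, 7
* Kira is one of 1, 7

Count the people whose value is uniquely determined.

2

Grace and Erin between them cover only {2, 3} — a naked pair. Remove those values from Frank, Mona, Hank.
Hank and Kira share exactly the 2 values {1, 7}; by pigeonhole those values go to them, so strike 1, 7 from Mona, Liam.
Mona's domain is down to {6}, so Mona = 6. Remove 6 from Frank.
Frank's domain is down to {0}, so Frank = 0. So Liam can't be 0.
Determined: Frank=0, Mona=6. The other people each still have more than one consistent value. That makes 2.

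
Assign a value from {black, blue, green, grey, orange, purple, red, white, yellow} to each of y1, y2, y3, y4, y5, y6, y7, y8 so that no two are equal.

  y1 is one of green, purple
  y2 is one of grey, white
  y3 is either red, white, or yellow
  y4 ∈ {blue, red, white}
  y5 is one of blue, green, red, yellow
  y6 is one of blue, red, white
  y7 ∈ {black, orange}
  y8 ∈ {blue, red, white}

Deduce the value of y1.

purple

y4, y6, y8 share exactly the 3 values {blue, red, white}; by pigeonhole those values go to them, so strike blue, red, white from y2, y3, y5.
y2 has just one choice, so y2 = grey.
y3 must be yellow (only option left). Remove yellow from y5.
y5's domain is down to {green}, so y5 = green. Eliminate green elsewhere: y1.
So y1 = purple.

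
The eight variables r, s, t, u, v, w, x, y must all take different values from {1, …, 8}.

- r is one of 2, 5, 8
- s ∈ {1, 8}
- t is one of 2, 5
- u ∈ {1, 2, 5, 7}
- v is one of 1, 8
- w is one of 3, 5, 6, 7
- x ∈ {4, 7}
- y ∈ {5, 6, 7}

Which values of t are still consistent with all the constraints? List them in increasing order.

2, 5

The 8 variables draw from only 8 values {1, 2, 3, 4, 5, 6, 7, 8}, so each is used; only w can be 3, hence w = 3.
The 7 still-open variables draw from only 7 values {1, 2, 4, 5, 6, 7, 8}, so each is used; only x can be 4, hence x = 4.
Among the 6 still-open variables, 6 fits only y (and all 6 values in {1, 2, 5, 6, 7, 8} must be used), so y = 6.
The 5 still-open variables draw from only 5 values {1, 2, 5, 7, 8}, so each is used; only u can be 7, hence u = 7.
s and v between them cover only {1, 8} — a naked pair. Remove those values from r.
No further eliminations apply; t can still be any of 2, 5.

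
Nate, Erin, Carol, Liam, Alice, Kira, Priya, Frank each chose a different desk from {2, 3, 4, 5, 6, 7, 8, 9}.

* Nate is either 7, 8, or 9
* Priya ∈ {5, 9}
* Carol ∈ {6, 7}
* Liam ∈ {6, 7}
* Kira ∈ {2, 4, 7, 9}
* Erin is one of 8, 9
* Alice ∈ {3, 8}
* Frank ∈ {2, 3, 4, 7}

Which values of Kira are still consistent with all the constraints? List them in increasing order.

2, 4

The 8 variables draw from only 8 values {2, 3, 4, 5, 6, 7, 8, 9}, so each is used; only Priya can be 5, hence Priya = 5.
Carol and Liam share exactly the 2 values {6, 7}; by pigeonhole those values go to them, so strike 6, 7 from Nate, Kira, Frank.
The 2 variables Nate and Erin are confined to {8, 9}, which locks those values in; drop them from Alice, Kira.
That leaves Alice = 3. So Frank can't be 3.
No further eliminations apply; Kira can still be any of 2, 4.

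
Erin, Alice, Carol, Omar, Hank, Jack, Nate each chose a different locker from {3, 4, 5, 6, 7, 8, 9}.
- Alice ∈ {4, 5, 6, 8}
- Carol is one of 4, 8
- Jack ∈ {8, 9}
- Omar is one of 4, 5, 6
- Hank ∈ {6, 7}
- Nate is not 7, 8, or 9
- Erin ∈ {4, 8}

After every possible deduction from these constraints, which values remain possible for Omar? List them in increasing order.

The 7 variables draw from only 7 values {3, 4, 5, 6, 7, 8, 9}, so each is used; only Nate can be 3, hence Nate = 3.
Among the 6 still-open variables, 7 fits only Hank (and all 6 values in {4, 5, 6, 7, 8, 9} must be used), so Hank = 7.
The 5 still-open variables draw from only 5 values {4, 5, 6, 8, 9}, so each is used; only Jack can be 9, hence Jack = 9.
The 2 variables Erin and Carol are confined to {4, 8}, which locks those values in; drop them from Alice, Omar.
No further eliminations apply; Omar can still be any of 5, 6.

5, 6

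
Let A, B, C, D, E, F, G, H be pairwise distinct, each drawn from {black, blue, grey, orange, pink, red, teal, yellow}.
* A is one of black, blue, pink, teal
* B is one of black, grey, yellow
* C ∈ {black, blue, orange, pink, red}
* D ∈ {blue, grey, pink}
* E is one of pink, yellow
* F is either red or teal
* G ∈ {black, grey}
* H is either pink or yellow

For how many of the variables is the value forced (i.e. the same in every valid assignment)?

Among the 8 variables, orange fits only C (and all 8 values in {black, blue, grey, orange, pink, red, teal, yellow} must be used), so C = orange.
The 7 still-open variables draw from only 7 values {black, blue, grey, pink, red, teal, yellow}, so each is used; only F can be red, hence F = red.
The 6 still-open variables together cover exactly {black, blue, grey, pink, teal, yellow} — 6 values for 6 variables — and teal appears only in A's list, so A = teal.
The 5 still-open variables together cover exactly {black, blue, grey, pink, yellow} — 5 values for 5 variables — and blue appears only in D's list, so D = blue.
E and H share exactly the 2 values {pink, yellow}; by pigeonhole those values go to them, so strike pink, yellow from B.
Determined: A=teal, C=orange, D=blue, F=red. The other variables each still have more than one consistent value. That makes 4.

4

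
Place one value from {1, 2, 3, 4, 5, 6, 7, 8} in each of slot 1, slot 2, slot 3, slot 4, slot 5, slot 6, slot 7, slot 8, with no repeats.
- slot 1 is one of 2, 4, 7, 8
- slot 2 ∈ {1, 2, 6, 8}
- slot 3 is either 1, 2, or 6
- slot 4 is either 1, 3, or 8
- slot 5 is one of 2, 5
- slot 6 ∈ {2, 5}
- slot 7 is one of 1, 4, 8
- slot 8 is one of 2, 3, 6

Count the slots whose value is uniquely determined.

The 8 variables draw from only 8 values {1, 2, 3, 4, 5, 6, 7, 8}, so each is used; only slot 1 can be 7, hence slot 1 = 7.
The 7 still-open variables together cover exactly {1, 2, 3, 4, 5, 6, 8} — 7 values for 7 variables — and 4 appears only in slot 7's list, so slot 7 = 4.
slot 5 and slot 6 share exactly the 2 values {2, 5}; by pigeonhole those values go to them, so strike 2, 5 from slot 2, slot 3, slot 8.
Determined: slot 1=7, slot 7=4. The other slots each still have more than one consistent value. That makes 2.

2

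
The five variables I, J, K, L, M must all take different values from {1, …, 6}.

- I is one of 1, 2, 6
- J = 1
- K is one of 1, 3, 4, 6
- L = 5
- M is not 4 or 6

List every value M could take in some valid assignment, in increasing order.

2, 3

J's domain is down to {1}, so J = 1. So I, K, M can't be 1.
L must be 5 (only option left). Remove 5 from M.
No further eliminations apply; M can still be any of 2, 3.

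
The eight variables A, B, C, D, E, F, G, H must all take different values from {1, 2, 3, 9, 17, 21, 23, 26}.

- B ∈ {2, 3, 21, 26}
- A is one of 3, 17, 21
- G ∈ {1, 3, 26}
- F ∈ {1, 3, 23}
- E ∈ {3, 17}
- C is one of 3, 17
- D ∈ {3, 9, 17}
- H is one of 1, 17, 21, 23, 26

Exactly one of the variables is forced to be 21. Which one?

A

The 8 variables draw from only 8 values {1, 2, 3, 9, 17, 21, 23, 26}, so each is used; only B can be 2, hence B = 2.
The 7 still-open variables together cover exactly {1, 3, 9, 17, 21, 23, 26} — 7 values for 7 variables — and 9 appears only in D's list, so D = 9.
C and E share exactly the 2 values {3, 17}; by pigeonhole those values go to them, so strike 3, 17 from A, F, G, H.
So 21 goes to A.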